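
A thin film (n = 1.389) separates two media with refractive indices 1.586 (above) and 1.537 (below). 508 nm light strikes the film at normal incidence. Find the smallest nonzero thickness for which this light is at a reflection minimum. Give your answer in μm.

0.183 μm

Ray reflecting at the top interface goes from n = 1.586 toward n = 1.389: no phase shift.
At the lower boundary (n = 1.389 to n = 1.537) the reflected ray undergoes a half-wave phase shift.
Net: one phase inversion between the two reflected rays.
With one net inversion, destructive interference in reflection requires 2 n t = m λ.
The smallest nonzero thickness corresponds to m = 1: t = m λ / (2 n) = 1.00 × 508 / (2 × 1.389) = 183 nm.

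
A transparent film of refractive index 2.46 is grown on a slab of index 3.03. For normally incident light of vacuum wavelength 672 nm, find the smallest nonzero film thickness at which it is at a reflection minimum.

Top surface (1.0 → 2.46): reflection off a higher-index medium gives a half-wave phase shift.
Bottom surface (2.46 → 3.03): reflection off a higher-index medium gives a half-wave phase shift.
The two reflections carry the same phase change, so no net offset.
For minimum reflection here: 2 n t = (m + ½) λ.
Minimum at m = 0: t = λ / (4 n) = 672 / (4 × 2.46) = 68.3 nm.

68.3 nm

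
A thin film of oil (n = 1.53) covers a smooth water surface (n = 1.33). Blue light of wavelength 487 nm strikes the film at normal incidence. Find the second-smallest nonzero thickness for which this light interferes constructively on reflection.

Top surface (1.0 → 1.53): reflection off a higher-index medium gives a half-wave phase shift.
Ray reflecting at the bottom interface goes from n = 1.53 toward n = 1.33: no phase shift.
Exactly one π shift → a net half-wave offset.
With one net inversion, constructive interference in reflection requires 2 n t = (m + ½) λ.
The second-smallest nonzero thickness corresponds to m = 1: t = (m + ½) λ / (2 n) = 1.50 × 487 / (2 × 1.53) = 239 nm.

239 nm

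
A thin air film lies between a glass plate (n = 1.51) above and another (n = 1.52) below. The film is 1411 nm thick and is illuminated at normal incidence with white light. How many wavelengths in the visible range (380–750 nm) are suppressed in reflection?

Ray reflecting at the top interface goes from n = 1.51 toward n = 1.0: no phase shift.
Bottom surface (1.0 → 1.52): reflection off a higher-index medium gives a half-wave phase shift.
Exactly one π shift → a net half-wave offset.
For dark reflection here: 2 n t = m λ.
λ = 2 n t / m = 2822 / m nm.
m=3: 941 nm (IR); m=4: 706 nm (visible); m=5: 564 nm (visible); m=6: 470 nm (visible); m=7: 403 nm (visible); m=8: 353 nm (UV).

4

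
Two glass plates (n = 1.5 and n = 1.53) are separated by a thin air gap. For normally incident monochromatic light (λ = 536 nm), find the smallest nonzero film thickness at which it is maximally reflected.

134 nm

Ray reflecting at the top interface goes from n = 1.5 toward n = 1.0: no phase shift.
Bottom surface (1.0 → 1.53): reflection off a higher-index medium gives a half-wave phase shift.
Exactly one π shift → a net half-wave offset.
For strong reflection here: 2 n t = (m + ½) λ.
Minimum at m = 0: t = λ / (4 n) = 536 / (4 × 1.0) = 134 nm.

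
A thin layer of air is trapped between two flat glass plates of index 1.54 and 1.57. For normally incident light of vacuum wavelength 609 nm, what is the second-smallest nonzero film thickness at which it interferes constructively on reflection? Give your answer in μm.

At the upper boundary (n = 1.54 to n = 1.0) the reflected ray undergoes no phase shift.
Ray reflecting at the bottom interface goes from n = 1.0 toward n = 1.57: a half-wave phase shift.
Exactly one π shift → a net half-wave offset.
With one net inversion, constructive interference in reflection requires 2 n t = (m + ½) λ.
The second-smallest nonzero thickness corresponds to m = 1: t = (m + ½) λ / (2 n) = 1.50 × 609 / (2 × 1.0) = 457 nm.

0.457 μm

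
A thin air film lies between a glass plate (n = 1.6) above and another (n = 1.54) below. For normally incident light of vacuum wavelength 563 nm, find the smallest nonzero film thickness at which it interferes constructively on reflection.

141 nm

At the upper boundary (n = 1.6 to n = 1.0) the reflected ray undergoes no phase shift.
Bottom surface (1.0 → 1.54): reflection off a higher-index medium gives a half-wave phase shift.
The two reflections differ by half a wavelength.
For bright reflection here: 2 n t = (m + ½) λ.
Minimum at m = 0: t = λ / (4 n) = 563 / (4 × 1.0) = 141 nm.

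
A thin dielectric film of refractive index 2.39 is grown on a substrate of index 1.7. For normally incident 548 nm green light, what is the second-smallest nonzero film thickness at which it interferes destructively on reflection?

229 nm

Top surface (1.0 → 2.39): reflection off a higher-index medium gives a half-wave phase shift.
Bottom surface (2.39 → 1.7): reflection off a lower-index medium gives no phase shift.
The two reflections differ by half a wavelength.
For minimum reflection here: 2 n t = m λ.
The second-smallest nonzero thickness corresponds to m = 2: t = m λ / (2 n) = 2.00 × 548 / (2 × 2.39) = 229 nm.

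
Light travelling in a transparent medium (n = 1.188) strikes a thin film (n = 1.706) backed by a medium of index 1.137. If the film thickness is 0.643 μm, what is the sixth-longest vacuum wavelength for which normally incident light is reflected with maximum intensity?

Top surface (1.188 → 1.706): reflection off a higher-index medium gives a half-wave phase shift.
At the lower boundary (n = 1.706 to n = 1.137) the reflected ray undergoes no phase shift.
Exactly one π shift → a net half-wave offset.
For bright reflection here: 2 n t = (m + ½) λ.
λ = 2 n t / (m + ½). The sixth-longest wavelength is m = 5: λ = 2 × 1.706 × 643 / 5.50 = 399 nm.

399 nm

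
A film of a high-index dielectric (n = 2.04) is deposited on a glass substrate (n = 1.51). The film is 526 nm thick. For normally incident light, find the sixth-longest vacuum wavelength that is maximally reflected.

390 nm

Ray reflecting at the top interface goes from n = 1.0 toward n = 2.04: a half-wave phase shift.
At the lower boundary (n = 2.04 to n = 1.51) the reflected ray undergoes no phase shift.
Exactly one π shift → a net half-wave offset.
With one net inversion, constructive interference in reflection requires 2 n t = (m + ½) λ.
λ = 2 n t / (m + ½). The sixth-longest wavelength is m = 5: λ = 2 × 2.04 × 526 / 5.50 = 390 nm.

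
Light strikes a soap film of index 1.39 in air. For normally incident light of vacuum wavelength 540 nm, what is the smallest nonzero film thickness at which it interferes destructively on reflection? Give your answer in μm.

Ray reflecting at the top interface goes from n = 1.0 toward n = 1.39: a half-wave phase shift.
Bottom surface (1.39 → 1.0): reflection off a lower-index medium gives no phase shift.
The two reflections differ by half a wavelength.
For dark reflection here: 2 n t = m λ.
The smallest nonzero thickness corresponds to m = 1: t = m λ / (2 n) = 1.00 × 540 / (2 × 1.39) = 194 nm.

0.194 μm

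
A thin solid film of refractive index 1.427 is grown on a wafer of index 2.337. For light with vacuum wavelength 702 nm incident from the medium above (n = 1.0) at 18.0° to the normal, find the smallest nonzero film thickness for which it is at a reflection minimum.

126 nm

At the upper boundary (n = 1.0 to n = 1.427) the reflected ray undergoes a half-wave phase shift.
Bottom surface (1.427 → 2.337): reflection off a higher-index medium gives a half-wave phase shift.
Net: no relative phase inversion (both shifts match).
So the condition for destructive reflection is 2 n t cos θ_r = (m + ½) λ.
Snell's law: 1.0 sin 18.0° = 1.427 sin θ_r → sin θ_r = 0.217, cos θ_r = 0.976.
Minimum at m = 0: t = λ / (4 n cos θ_r) = 702 / (4 × 1.427 × 0.976) = 126 nm.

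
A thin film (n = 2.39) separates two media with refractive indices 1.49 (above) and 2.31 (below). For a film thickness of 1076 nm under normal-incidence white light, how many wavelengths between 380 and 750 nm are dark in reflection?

Top surface (1.49 → 2.39): reflection off a higher-index medium gives a half-wave phase shift.
Ray reflecting at the bottom interface goes from n = 2.39 toward n = 2.31: no phase shift.
The two reflections differ by half a wavelength.
So the condition for destructive reflection is 2 n t = m λ.
λ = 2 n t / m = 5143 / m nm.
m=6: 857 nm (IR); m=7: 735 nm (visible); m=8: 643 nm (visible); m=9: 571 nm (visible); m=10: 514 nm (visible); m=11: 468 nm (visible); m=12: 429 nm (visible); m=13: 396 nm (visible); m=14: 367 nm (UV).

7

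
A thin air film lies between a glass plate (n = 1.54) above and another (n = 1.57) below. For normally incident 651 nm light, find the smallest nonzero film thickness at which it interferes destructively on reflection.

326 nm

At the upper boundary (n = 1.54 to n = 1.0) the reflected ray undergoes no phase shift.
Bottom surface (1.0 → 1.57): reflection off a higher-index medium gives a half-wave phase shift.
The two reflections differ by half a wavelength.
With one net inversion, destructive interference in reflection requires 2 n t = m λ.
Minimum nonzero at m = 1: t = λ / (2 n) = 651 / (2 × 1.0) = 326 nm.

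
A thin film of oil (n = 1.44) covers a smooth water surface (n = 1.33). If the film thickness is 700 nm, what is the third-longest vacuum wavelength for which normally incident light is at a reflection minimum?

Ray reflecting at the top interface goes from n = 1.0 toward n = 1.44: a half-wave phase shift.
Bottom surface (1.44 → 1.33): reflection off a lower-index medium gives no phase shift.
Net: one phase inversion between the two reflected rays.
So the condition for destructive reflection is 2 n t = m λ.
λ = 2 n t / m. The third-longest wavelength is m = 3: λ = 2 × 1.44 × 700 / 3.00 = 672 nm.

672 nm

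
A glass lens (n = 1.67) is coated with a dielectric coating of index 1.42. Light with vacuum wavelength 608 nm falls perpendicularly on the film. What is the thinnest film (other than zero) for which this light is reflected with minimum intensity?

107 nm

Ray reflecting at the top interface goes from n = 1.0 toward n = 1.42: a half-wave phase shift.
At the lower boundary (n = 1.42 to n = 1.67) the reflected ray undergoes a half-wave phase shift.
Net: no relative phase inversion (both shifts match).
So the condition for destructive reflection is 2 n t = (m + ½) λ.
Minimum at m = 0: t = λ / (4 n) = 608 / (4 × 1.42) = 107 nm.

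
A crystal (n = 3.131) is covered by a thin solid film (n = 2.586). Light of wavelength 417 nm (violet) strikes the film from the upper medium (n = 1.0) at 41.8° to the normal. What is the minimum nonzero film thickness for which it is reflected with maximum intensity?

At the upper boundary (n = 1.0 to n = 2.586) the reflected ray undergoes a half-wave phase shift.
Ray reflecting at the bottom interface goes from n = 2.586 toward n = 3.131: a half-wave phase shift.
The two reflections carry the same phase change, so no net offset.
For bright reflection here: 2 n t cos θ_r = m λ.
Snell's law: 1.0 sin 41.8° = 2.586 sin θ_r → sin θ_r = 0.258, cos θ_r = 0.966.
Minimum nonzero at m = 1: t = λ / (2 n cos θ_r) = 417 / (2 × 2.586 × 0.966) = 83.4 nm.

83.4 nm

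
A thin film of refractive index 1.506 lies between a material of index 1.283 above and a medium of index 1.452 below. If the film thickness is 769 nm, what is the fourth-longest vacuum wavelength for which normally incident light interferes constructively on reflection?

At the upper boundary (n = 1.283 to n = 1.506) the reflected ray undergoes a half-wave phase shift.
Ray reflecting at the bottom interface goes from n = 1.506 toward n = 1.452: no phase shift.
Net: one phase inversion between the two reflected rays.
With one net inversion, constructive interference in reflection requires 2 n t = (m + ½) λ.
λ = 2 n t / (m + ½). The fourth-longest wavelength is m = 3: λ = 2 × 1.506 × 769 / 3.50 = 662 nm.

662 nm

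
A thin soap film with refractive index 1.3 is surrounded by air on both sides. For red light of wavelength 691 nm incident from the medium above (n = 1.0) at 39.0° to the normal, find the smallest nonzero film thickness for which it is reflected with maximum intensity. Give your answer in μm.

0.152 μm

Top surface (1.0 → 1.3): reflection off a higher-index medium gives a half-wave phase shift.
At the lower boundary (n = 1.3 to n = 1.0) the reflected ray undergoes no phase shift.
The two reflections differ by half a wavelength.
For bright reflection here: 2 n t cos θ_r = (m + ½) λ.
Snell's law: 1.0 sin 39.0° = 1.3 sin θ_r → sin θ_r = 0.484, cos θ_r = 0.875.
Minimum at m = 0: t = λ / (4 n cos θ_r) = 691 / (4 × 1.3 × 0.875) = 152 nm.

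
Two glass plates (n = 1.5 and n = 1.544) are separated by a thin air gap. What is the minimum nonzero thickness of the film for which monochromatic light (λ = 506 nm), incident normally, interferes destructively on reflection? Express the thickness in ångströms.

2530 Å

At the upper boundary (n = 1.5 to n = 1.0) the reflected ray undergoes no phase shift.
At the lower boundary (n = 1.0 to n = 1.544) the reflected ray undergoes a half-wave phase shift.
The two reflections differ by half a wavelength.
So the condition for destructive reflection is 2 n t = m λ.
Minimum nonzero at m = 1: t = λ / (2 n) = 506 / (2 × 1.0) = 253 nm.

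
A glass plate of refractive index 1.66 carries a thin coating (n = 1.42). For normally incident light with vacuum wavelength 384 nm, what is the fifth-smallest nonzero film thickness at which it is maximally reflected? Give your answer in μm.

0.676 μm

Ray reflecting at the top interface goes from n = 1.0 toward n = 1.42: a half-wave phase shift.
Bottom surface (1.42 → 1.66): reflection off a higher-index medium gives a half-wave phase shift.
Net: no relative phase inversion (both shifts match).
So the condition for constructive reflection is 2 n t = m λ.
The fifth-smallest nonzero thickness corresponds to m = 5: t = m λ / (2 n) = 5.00 × 384 / (2 × 1.42) = 676 nm.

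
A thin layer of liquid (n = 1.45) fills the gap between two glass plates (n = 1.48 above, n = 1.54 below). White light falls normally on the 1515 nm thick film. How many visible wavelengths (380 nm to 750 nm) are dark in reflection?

At the upper boundary (n = 1.48 to n = 1.45) the reflected ray undergoes no phase shift.
Bottom surface (1.45 → 1.54): reflection off a higher-index medium gives a half-wave phase shift.
The two reflections differ by half a wavelength.
With one net inversion, destructive interference in reflection requires 2 n t = m λ.
λ = 2 n t / m = 4394 / m nm.
m=5: 879 nm (IR); m=6: 732 nm (visible); m=7: 628 nm (visible); m=8: 549 nm (visible); m=9: 488 nm (visible); m=10: 439 nm (visible); m=11: 399 nm (visible); m=12: 366 nm (UV).

6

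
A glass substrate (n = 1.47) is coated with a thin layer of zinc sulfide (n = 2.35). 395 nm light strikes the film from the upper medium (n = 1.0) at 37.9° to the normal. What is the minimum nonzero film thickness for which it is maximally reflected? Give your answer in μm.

0.0435 μm

Ray reflecting at the top interface goes from n = 1.0 toward n = 2.35: a half-wave phase shift.
At the lower boundary (n = 2.35 to n = 1.47) the reflected ray undergoes no phase shift.
The two reflections differ by half a wavelength.
With one net inversion, constructive interference in reflection requires 2 n t cos θ_r = (m + ½) λ.
Snell's law: 1.0 sin 37.9° = 2.35 sin θ_r → sin θ_r = 0.261, cos θ_r = 0.965.
Minimum at m = 0: t = λ / (4 n cos θ_r) = 395 / (4 × 2.35 × 0.965) = 43.5 nm.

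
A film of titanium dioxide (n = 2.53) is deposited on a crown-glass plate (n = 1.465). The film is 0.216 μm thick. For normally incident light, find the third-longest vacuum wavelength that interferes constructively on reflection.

437 nm

At the upper boundary (n = 1.0 to n = 2.53) the reflected ray undergoes a half-wave phase shift.
Ray reflecting at the bottom interface goes from n = 2.53 toward n = 1.465: no phase shift.
Net: one phase inversion between the two reflected rays.
With one net inversion, constructive interference in reflection requires 2 n t = (m + ½) λ.
λ = 2 n t / (m + ½). The third-longest wavelength is m = 2: λ = 2 × 2.53 × 216 / 2.50 = 437 nm.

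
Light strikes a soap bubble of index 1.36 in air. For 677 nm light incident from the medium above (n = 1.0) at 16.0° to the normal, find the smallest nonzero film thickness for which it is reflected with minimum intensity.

At the upper boundary (n = 1.0 to n = 1.36) the reflected ray undergoes a half-wave phase shift.
Ray reflecting at the bottom interface goes from n = 1.36 toward n = 1.0: no phase shift.
Exactly one π shift → a net half-wave offset.
So the condition for destructive reflection is 2 n t cos θ_r = m λ.
Snell's law: 1.0 sin 16.0° = 1.36 sin θ_r → sin θ_r = 0.203, cos θ_r = 0.979.
Minimum nonzero at m = 1: t = λ / (2 n cos θ_r) = 677 / (2 × 1.36 × 0.979) = 254 nm.

254 nm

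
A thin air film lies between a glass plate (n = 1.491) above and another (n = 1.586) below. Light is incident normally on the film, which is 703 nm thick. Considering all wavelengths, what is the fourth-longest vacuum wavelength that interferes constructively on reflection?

402 nm

Ray reflecting at the top interface goes from n = 1.491 toward n = 1.0: no phase shift.
Ray reflecting at the bottom interface goes from n = 1.0 toward n = 1.586: a half-wave phase shift.
The two reflections differ by half a wavelength.
So the condition for constructive reflection is 2 n t = (m + ½) λ.
λ = 2 n t / (m + ½). The fourth-longest wavelength is m = 3: λ = 2 × 1.0 × 703 / 3.50 = 402 nm.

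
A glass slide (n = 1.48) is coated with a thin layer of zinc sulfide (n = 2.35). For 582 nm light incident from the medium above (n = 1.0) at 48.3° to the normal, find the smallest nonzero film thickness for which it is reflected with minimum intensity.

Top surface (1.0 → 2.35): reflection off a higher-index medium gives a half-wave phase shift.
Bottom surface (2.35 → 1.48): reflection off a lower-index medium gives no phase shift.
The two reflections differ by half a wavelength.
With one net inversion, destructive interference in reflection requires 2 n t cos θ_r = m λ.
Snell's law: 1.0 sin 48.3° = 2.35 sin θ_r → sin θ_r = 0.318, cos θ_r = 0.948.
Minimum nonzero at m = 1: t = λ / (2 n cos θ_r) = 582 / (2 × 2.35 × 0.948) = 131 nm.

131 nm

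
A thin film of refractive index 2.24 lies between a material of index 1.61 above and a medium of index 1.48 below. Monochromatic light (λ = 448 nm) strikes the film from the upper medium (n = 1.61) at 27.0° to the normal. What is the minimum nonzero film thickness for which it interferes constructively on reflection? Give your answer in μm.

0.0529 μm

Ray reflecting at the top interface goes from n = 1.61 toward n = 2.24: a half-wave phase shift.
Bottom surface (2.24 → 1.48): reflection off a lower-index medium gives no phase shift.
Net: one phase inversion between the two reflected rays.
With one net inversion, constructive interference in reflection requires 2 n t cos θ_r = (m + ½) λ.
Snell's law: 1.61 sin 27.0° = 2.24 sin θ_r → sin θ_r = 0.326, cos θ_r = 0.945.
Minimum at m = 0: t = λ / (4 n cos θ_r) = 448 / (4 × 2.24 × 0.945) = 52.9 nm.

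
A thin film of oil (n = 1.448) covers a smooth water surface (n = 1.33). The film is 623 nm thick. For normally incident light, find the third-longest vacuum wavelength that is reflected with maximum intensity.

722 nm

Top surface (1.0 → 1.448): reflection off a higher-index medium gives a half-wave phase shift.
Bottom surface (1.448 → 1.33): reflection off a lower-index medium gives no phase shift.
Net: one phase inversion between the two reflected rays.
With one net inversion, constructive interference in reflection requires 2 n t = (m + ½) λ.
λ = 2 n t / (m + ½). The third-longest wavelength is m = 2: λ = 2 × 1.448 × 623 / 2.50 = 722 nm.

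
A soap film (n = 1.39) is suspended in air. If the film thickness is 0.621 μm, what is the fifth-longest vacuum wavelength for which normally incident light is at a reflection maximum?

384 nm

Ray reflecting at the top interface goes from n = 1.0 toward n = 1.39: a half-wave phase shift.
Ray reflecting at the bottom interface goes from n = 1.39 toward n = 1.0: no phase shift.
Exactly one π shift → a net half-wave offset.
With one net inversion, constructive interference in reflection requires 2 n t = (m + ½) λ.
λ = 2 n t / (m + ½). The fifth-longest wavelength is m = 4: λ = 2 × 1.39 × 621 / 4.50 = 384 nm.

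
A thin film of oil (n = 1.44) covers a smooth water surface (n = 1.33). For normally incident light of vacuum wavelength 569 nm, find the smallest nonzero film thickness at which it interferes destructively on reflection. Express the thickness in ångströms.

Ray reflecting at the top interface goes from n = 1.0 toward n = 1.44: a half-wave phase shift.
Ray reflecting at the bottom interface goes from n = 1.44 toward n = 1.33: no phase shift.
Net: one phase inversion between the two reflected rays.
With one net inversion, destructive interference in reflection requires 2 n t = m λ.
Minimum nonzero at m = 1: t = λ / (2 n) = 569 / (2 × 1.44) = 198 nm.

1976 Å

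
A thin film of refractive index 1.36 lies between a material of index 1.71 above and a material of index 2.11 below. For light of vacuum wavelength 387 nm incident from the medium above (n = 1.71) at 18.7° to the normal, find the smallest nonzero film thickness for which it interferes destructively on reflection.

155 nm

At the upper boundary (n = 1.71 to n = 1.36) the reflected ray undergoes no phase shift.
Bottom surface (1.36 → 2.11): reflection off a higher-index medium gives a half-wave phase shift.
The two reflections differ by half a wavelength.
With one net inversion, destructive interference in reflection requires 2 n t cos θ_r = m λ.
Snell's law: 1.71 sin 18.7° = 1.36 sin θ_r → sin θ_r = 0.403, cos θ_r = 0.915.
Minimum nonzero at m = 1: t = λ / (2 n cos θ_r) = 387 / (2 × 1.36 × 0.915) = 155 nm.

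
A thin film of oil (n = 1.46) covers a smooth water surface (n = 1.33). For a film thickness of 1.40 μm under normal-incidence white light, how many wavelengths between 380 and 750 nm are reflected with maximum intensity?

6

Top surface (1.0 → 1.46): reflection off a higher-index medium gives a half-wave phase shift.
Ray reflecting at the bottom interface goes from n = 1.46 toward n = 1.33: no phase shift.
The two reflections differ by half a wavelength.
With one net inversion, constructive interference in reflection requires 2 n t = (m + ½) λ.
λ = 2 n t / (m + ½) = 4088 / (m + ½) nm.
m=4: 908 nm (IR); m=5: 743 nm (visible); m=6: 629 nm (visible); m=7: 545 nm (visible); m=8: 481 nm (visible); m=9: 430 nm (visible); m=10: 389 nm (visible); m=11: 355 nm (UV).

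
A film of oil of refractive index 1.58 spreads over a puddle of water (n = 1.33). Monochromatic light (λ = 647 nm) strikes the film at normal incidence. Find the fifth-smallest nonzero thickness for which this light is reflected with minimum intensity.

1024 nm

Ray reflecting at the top interface goes from n = 1.0 toward n = 1.58: a half-wave phase shift.
Bottom surface (1.58 → 1.33): reflection off a lower-index medium gives no phase shift.
Net: one phase inversion between the two reflected rays.
So the condition for destructive reflection is 2 n t = m λ.
The fifth-smallest nonzero thickness corresponds to m = 5: t = m λ / (2 n) = 5.00 × 647 / (2 × 1.58) = 1024 nm.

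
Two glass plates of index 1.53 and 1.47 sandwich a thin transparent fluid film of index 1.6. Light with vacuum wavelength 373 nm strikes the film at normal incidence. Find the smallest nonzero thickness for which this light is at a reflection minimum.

Top surface (1.53 → 1.6): reflection off a higher-index medium gives a half-wave phase shift.
Ray reflecting at the bottom interface goes from n = 1.6 toward n = 1.47: no phase shift.
Exactly one π shift → a net half-wave offset.
For dark reflection here: 2 n t = m λ.
The smallest nonzero thickness corresponds to m = 1: t = m λ / (2 n) = 1.00 × 373 / (2 × 1.6) = 117 nm.

117 nm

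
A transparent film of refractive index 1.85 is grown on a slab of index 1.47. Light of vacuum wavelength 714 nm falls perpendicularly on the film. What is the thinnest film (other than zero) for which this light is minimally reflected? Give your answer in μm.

0.193 μm

At the upper boundary (n = 1.0 to n = 1.85) the reflected ray undergoes a half-wave phase shift.
Ray reflecting at the bottom interface goes from n = 1.85 toward n = 1.47: no phase shift.
The two reflections differ by half a wavelength.
For minimum reflection here: 2 n t = m λ.
Minimum nonzero at m = 1: t = λ / (2 n) = 714 / (2 × 1.85) = 193 nm.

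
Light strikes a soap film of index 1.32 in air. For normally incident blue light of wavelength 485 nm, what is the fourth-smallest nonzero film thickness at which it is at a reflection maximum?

643 nm

Top surface (1.0 → 1.32): reflection off a higher-index medium gives a half-wave phase shift.
At the lower boundary (n = 1.32 to n = 1.0) the reflected ray undergoes no phase shift.
Exactly one π shift → a net half-wave offset.
So the condition for constructive reflection is 2 n t = (m + ½) λ.
The fourth-smallest nonzero thickness corresponds to m = 3: t = (m + ½) λ / (2 n) = 3.50 × 485 / (2 × 1.32) = 643 nm.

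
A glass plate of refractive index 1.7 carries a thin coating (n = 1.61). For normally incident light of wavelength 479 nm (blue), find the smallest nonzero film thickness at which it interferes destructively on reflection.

Ray reflecting at the top interface goes from n = 1.0 toward n = 1.61: a half-wave phase shift.
Bottom surface (1.61 → 1.7): reflection off a higher-index medium gives a half-wave phase shift.
The two reflections carry the same phase change, so no net offset.
With no net inversion, destructive interference in reflection requires 2 n t = (m + ½) λ.
Minimum at m = 0: t = λ / (4 n) = 479 / (4 × 1.61) = 74.4 nm.

74.4 nm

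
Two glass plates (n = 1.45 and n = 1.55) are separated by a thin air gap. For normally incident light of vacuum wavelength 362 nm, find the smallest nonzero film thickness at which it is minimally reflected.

181 nm

At the upper boundary (n = 1.45 to n = 1.0) the reflected ray undergoes no phase shift.
Bottom surface (1.0 → 1.55): reflection off a higher-index medium gives a half-wave phase shift.
Net: one phase inversion between the two reflected rays.
So the condition for destructive reflection is 2 n t = m λ.
Minimum nonzero at m = 1: t = λ / (2 n) = 362 / (2 × 1.0) = 181 nm.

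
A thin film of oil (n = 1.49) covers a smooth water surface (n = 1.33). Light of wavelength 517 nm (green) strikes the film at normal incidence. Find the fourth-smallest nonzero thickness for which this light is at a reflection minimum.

At the upper boundary (n = 1.0 to n = 1.49) the reflected ray undergoes a half-wave phase shift.
Ray reflecting at the bottom interface goes from n = 1.49 toward n = 1.33: no phase shift.
The two reflections differ by half a wavelength.
For dark reflection here: 2 n t = m λ.
The fourth-smallest nonzero thickness corresponds to m = 4: t = m λ / (2 n) = 4.00 × 517 / (2 × 1.49) = 694 nm.

694 nm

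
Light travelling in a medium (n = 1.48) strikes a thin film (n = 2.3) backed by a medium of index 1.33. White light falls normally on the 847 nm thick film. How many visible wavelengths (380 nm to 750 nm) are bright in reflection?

At the upper boundary (n = 1.48 to n = 2.3) the reflected ray undergoes a half-wave phase shift.
Ray reflecting at the bottom interface goes from n = 2.3 toward n = 1.33: no phase shift.
Exactly one π shift → a net half-wave offset.
With one net inversion, constructive interference in reflection requires 2 n t = (m + ½) λ.
λ = 2 n t / (m + ½) = 3896 / (m + ½) nm.
m=4: 866 nm (IR); m=5: 708 nm (visible); m=6: 599 nm (visible); m=7: 519 nm (visible); m=8: 458 nm (visible); m=9: 410 nm (visible); m=10: 371 nm (UV).

5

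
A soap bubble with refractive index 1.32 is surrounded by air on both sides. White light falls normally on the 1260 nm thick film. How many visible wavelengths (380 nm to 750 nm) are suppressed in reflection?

4

Ray reflecting at the top interface goes from n = 1.0 toward n = 1.32: a half-wave phase shift.
Bottom surface (1.32 → 1.0): reflection off a lower-index medium gives no phase shift.
Net: one phase inversion between the two reflected rays.
With one net inversion, destructive interference in reflection requires 2 n t = m λ.
λ = 2 n t / m = 3326 / m nm.
m=4: 832 nm (IR); m=5: 665 nm (visible); m=6: 554 nm (visible); m=7: 475 nm (visible); m=8: 416 nm (visible); m=9: 370 nm (UV).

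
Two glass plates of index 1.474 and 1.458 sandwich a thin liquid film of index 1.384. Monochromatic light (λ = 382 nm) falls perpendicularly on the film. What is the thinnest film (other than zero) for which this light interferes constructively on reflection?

Ray reflecting at the top interface goes from n = 1.474 toward n = 1.384: no phase shift.
At the lower boundary (n = 1.384 to n = 1.458) the reflected ray undergoes a half-wave phase shift.
Net: one phase inversion between the two reflected rays.
For bright reflection here: 2 n t = (m + ½) λ.
Minimum at m = 0: t = λ / (4 n) = 382 / (4 × 1.384) = 69.0 nm.

69.0 nm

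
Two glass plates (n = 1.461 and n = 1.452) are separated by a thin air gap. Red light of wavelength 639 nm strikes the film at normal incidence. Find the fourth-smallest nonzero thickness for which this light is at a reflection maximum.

1118 nm

Top surface (1.461 → 1.0): reflection off a lower-index medium gives no phase shift.
Ray reflecting at the bottom interface goes from n = 1.0 toward n = 1.452: a half-wave phase shift.
The two reflections differ by half a wavelength.
For maximum reflection here: 2 n t = (m + ½) λ.
The fourth-smallest nonzero thickness corresponds to m = 3: t = (m + ½) λ / (2 n) = 3.50 × 639 / (2 × 1.0) = 1118 nm.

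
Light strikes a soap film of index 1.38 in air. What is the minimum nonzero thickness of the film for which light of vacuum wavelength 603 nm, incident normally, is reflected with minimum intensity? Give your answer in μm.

Ray reflecting at the top interface goes from n = 1.0 toward n = 1.38: a half-wave phase shift.
Ray reflecting at the bottom interface goes from n = 1.38 toward n = 1.0: no phase shift.
Exactly one π shift → a net half-wave offset.
So the condition for destructive reflection is 2 n t = m λ.
Minimum nonzero at m = 1: t = λ / (2 n) = 603 / (2 × 1.38) = 218 nm.

0.218 μm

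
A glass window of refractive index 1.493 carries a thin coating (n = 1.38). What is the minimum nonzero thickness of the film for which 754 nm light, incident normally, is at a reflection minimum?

137 nm

Ray reflecting at the top interface goes from n = 1.0 toward n = 1.38: a half-wave phase shift.
Bottom surface (1.38 → 1.493): reflection off a higher-index medium gives a half-wave phase shift.
Zero or two π shifts → no net half-wave offset.
With no net inversion, destructive interference in reflection requires 2 n t = (m + ½) λ.
Minimum at m = 0: t = λ / (4 n) = 754 / (4 × 1.38) = 137 nm.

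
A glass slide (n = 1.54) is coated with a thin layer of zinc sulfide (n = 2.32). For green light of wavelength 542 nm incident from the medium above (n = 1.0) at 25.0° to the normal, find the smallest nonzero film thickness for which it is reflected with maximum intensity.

Top surface (1.0 → 2.32): reflection off a higher-index medium gives a half-wave phase shift.
Bottom surface (2.32 → 1.54): reflection off a lower-index medium gives no phase shift.
Exactly one π shift → a net half-wave offset.
For bright reflection here: 2 n t cos θ_r = (m + ½) λ.
Snell's law: 1.0 sin 25.0° = 2.32 sin θ_r → sin θ_r = 0.182, cos θ_r = 0.983.
Minimum at m = 0: t = λ / (4 n cos θ_r) = 542 / (4 × 2.32 × 0.983) = 59.4 nm.

59.4 nm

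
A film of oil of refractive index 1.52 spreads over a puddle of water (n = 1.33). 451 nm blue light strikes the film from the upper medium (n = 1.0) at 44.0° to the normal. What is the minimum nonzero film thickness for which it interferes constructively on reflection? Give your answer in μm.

0.0834 μm

Top surface (1.0 → 1.52): reflection off a higher-index medium gives a half-wave phase shift.
Bottom surface (1.52 → 1.33): reflection off a lower-index medium gives no phase shift.
Exactly one π shift → a net half-wave offset.
With one net inversion, constructive interference in reflection requires 2 n t cos θ_r = (m + ½) λ.
Snell's law: 1.0 sin 44.0° = 1.52 sin θ_r → sin θ_r = 0.457, cos θ_r = 0.889.
Minimum at m = 0: t = λ / (4 n cos θ_r) = 451 / (4 × 1.52 × 0.889) = 83.4 nm.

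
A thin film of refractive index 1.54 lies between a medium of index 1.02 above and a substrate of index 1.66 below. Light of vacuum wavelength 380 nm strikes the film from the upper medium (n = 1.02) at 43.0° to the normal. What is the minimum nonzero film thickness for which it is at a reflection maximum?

138 nm

Top surface (1.02 → 1.54): reflection off a higher-index medium gives a half-wave phase shift.
At the lower boundary (n = 1.54 to n = 1.66) the reflected ray undergoes a half-wave phase shift.
Net: no relative phase inversion (both shifts match).
For maximum reflection here: 2 n t cos θ_r = m λ.
Snell's law: 1.02 sin 43.0° = 1.54 sin θ_r → sin θ_r = 0.452, cos θ_r = 0.892.
Minimum nonzero at m = 1: t = λ / (2 n cos θ_r) = 380 / (2 × 1.54 × 0.892) = 138 nm.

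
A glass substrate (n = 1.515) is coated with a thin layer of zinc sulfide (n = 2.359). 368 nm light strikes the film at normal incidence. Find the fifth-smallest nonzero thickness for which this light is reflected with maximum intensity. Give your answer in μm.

Ray reflecting at the top interface goes from n = 1.0 toward n = 2.359: a half-wave phase shift.
Ray reflecting at the bottom interface goes from n = 2.359 toward n = 1.515: no phase shift.
The two reflections differ by half a wavelength.
For strong reflection here: 2 n t = (m + ½) λ.
The fifth-smallest nonzero thickness corresponds to m = 4: t = (m + ½) λ / (2 n) = 4.50 × 368 / (2 × 2.359) = 351 nm.

0.351 μm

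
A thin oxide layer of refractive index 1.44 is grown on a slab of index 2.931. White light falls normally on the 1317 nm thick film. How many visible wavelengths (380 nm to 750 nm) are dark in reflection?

5

Top surface (1.0 → 1.44): reflection off a higher-index medium gives a half-wave phase shift.
Bottom surface (1.44 → 2.931): reflection off a higher-index medium gives a half-wave phase shift.
Net: no relative phase inversion (both shifts match).
With no net inversion, destructive interference in reflection requires 2 n t = (m + ½) λ.
λ = 2 n t / (m + ½) = 3793 / (m + ½) nm.
m=4: 843 nm (IR); m=5: 690 nm (visible); m=6: 584 nm (visible); m=7: 506 nm (visible); m=8: 446 nm (visible); m=9: 399 nm (visible); m=10: 361 nm (UV).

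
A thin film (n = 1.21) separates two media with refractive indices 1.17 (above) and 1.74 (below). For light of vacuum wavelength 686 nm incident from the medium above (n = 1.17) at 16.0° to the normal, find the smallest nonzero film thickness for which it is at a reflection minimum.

Top surface (1.17 → 1.21): reflection off a higher-index medium gives a half-wave phase shift.
Ray reflecting at the bottom interface goes from n = 1.21 toward n = 1.74: a half-wave phase shift.
The two reflections carry the same phase change, so no net offset.
For dark reflection here: 2 n t cos θ_r = (m + ½) λ.
Snell's law: 1.17 sin 16.0° = 1.21 sin θ_r → sin θ_r = 0.267, cos θ_r = 0.964.
Minimum at m = 0: t = λ / (4 n cos θ_r) = 686 / (4 × 1.21 × 0.964) = 147 nm.

147 nm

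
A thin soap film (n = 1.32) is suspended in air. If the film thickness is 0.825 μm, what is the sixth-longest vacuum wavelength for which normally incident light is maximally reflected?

396 nm

At the upper boundary (n = 1.0 to n = 1.32) the reflected ray undergoes a half-wave phase shift.
Bottom surface (1.32 → 1.0): reflection off a lower-index medium gives no phase shift.
Exactly one π shift → a net half-wave offset.
For strong reflection here: 2 n t = (m + ½) λ.
λ = 2 n t / (m + ½). The sixth-longest wavelength is m = 5: λ = 2 × 1.32 × 825 / 5.50 = 396 nm.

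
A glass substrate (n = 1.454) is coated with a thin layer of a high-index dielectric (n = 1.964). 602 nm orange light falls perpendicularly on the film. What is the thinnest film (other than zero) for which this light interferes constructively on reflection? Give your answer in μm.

0.0766 μm

Ray reflecting at the top interface goes from n = 1.0 toward n = 1.964: a half-wave phase shift.
At the lower boundary (n = 1.964 to n = 1.454) the reflected ray undergoes no phase shift.
Net: one phase inversion between the two reflected rays.
With one net inversion, constructive interference in reflection requires 2 n t = (m + ½) λ.
Minimum at m = 0: t = λ / (4 n) = 602 / (4 × 1.964) = 76.6 nm.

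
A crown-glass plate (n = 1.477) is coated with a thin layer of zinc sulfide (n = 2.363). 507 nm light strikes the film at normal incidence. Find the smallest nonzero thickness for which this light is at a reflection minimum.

At the upper boundary (n = 1.0 to n = 2.363) the reflected ray undergoes a half-wave phase shift.
At the lower boundary (n = 2.363 to n = 1.477) the reflected ray undergoes no phase shift.
Exactly one π shift → a net half-wave offset.
For weak reflection here: 2 n t = m λ.
The smallest nonzero thickness corresponds to m = 1: t = m λ / (2 n) = 1.00 × 507 / (2 × 2.363) = 107 nm.

107 nm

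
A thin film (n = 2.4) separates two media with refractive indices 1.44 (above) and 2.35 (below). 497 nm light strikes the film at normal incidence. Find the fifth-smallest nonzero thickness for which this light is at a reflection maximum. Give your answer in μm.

0.466 μm

Top surface (1.44 → 2.4): reflection off a higher-index medium gives a half-wave phase shift.
At the lower boundary (n = 2.4 to n = 2.35) the reflected ray undergoes no phase shift.
Exactly one π shift → a net half-wave offset.
With one net inversion, constructive interference in reflection requires 2 n t = (m + ½) λ.
The fifth-smallest nonzero thickness corresponds to m = 4: t = (m + ½) λ / (2 n) = 4.50 × 497 / (2 × 2.4) = 466 nm.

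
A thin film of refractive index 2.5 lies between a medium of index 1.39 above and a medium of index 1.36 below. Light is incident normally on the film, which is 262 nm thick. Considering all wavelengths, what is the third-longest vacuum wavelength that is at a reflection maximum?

524 nm

At the upper boundary (n = 1.39 to n = 2.5) the reflected ray undergoes a half-wave phase shift.
Ray reflecting at the bottom interface goes from n = 2.5 toward n = 1.36: no phase shift.
Exactly one π shift → a net half-wave offset.
With one net inversion, constructive interference in reflection requires 2 n t = (m + ½) λ.
λ = 2 n t / (m + ½). The third-longest wavelength is m = 2: λ = 2 × 2.5 × 262 / 2.50 = 524 nm.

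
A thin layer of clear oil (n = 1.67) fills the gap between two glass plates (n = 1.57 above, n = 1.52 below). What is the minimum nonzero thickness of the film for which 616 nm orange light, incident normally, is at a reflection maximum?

92.2 nm

At the upper boundary (n = 1.57 to n = 1.67) the reflected ray undergoes a half-wave phase shift.
Ray reflecting at the bottom interface goes from n = 1.67 toward n = 1.52: no phase shift.
Net: one phase inversion between the two reflected rays.
So the condition for constructive reflection is 2 n t = (m + ½) λ.
Minimum at m = 0: t = λ / (4 n) = 616 / (4 × 1.67) = 92.2 nm.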